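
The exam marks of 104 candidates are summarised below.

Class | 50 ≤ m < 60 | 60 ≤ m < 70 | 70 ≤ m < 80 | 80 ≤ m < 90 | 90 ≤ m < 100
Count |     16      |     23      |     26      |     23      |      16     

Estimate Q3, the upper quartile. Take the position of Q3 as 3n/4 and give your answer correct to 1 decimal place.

85.7

Cumulative frequencies: 16, 39, 65, 88, 104
n = 104; position = 3n/4 = 78.
This falls in the class 80 ≤ m < 90: L = 80, F = 65, f = 23, h = 10.
Upper quartile ≈ 80 + ((78 − 65) / 23) × 10 = 85.6522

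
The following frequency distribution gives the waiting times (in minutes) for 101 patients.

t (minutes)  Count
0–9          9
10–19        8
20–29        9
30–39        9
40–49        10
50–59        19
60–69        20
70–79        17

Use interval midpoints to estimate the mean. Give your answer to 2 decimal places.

Midpoints: 4.5, 14.5, 24.5, 34.5, 44.5, 54.5, 64.5, 74.5
Σfm = 9×4.5 + 8×14.5 + 9×24.5 + 9×34.5 + 10×44.5 + 19×54.5 + 20×64.5 + 17×74.5 = 4724.5
n = Σf = 101
Mean = 4724.5 / 101 = 46.7772

46.78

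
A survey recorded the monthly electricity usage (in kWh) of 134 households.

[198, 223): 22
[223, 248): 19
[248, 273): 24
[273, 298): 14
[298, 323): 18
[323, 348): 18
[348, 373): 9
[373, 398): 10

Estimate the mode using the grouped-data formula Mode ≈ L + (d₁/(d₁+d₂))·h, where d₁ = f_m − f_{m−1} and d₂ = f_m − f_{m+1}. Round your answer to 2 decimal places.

256.33

Modal class: [248, 273) (highest frequency 24).
d₁ = 24 − 19 = 5, d₂ = 24 − 14 = 10
Mode ≈ 248 + (5/(5+10)) × 25 = 248 + 8.3333 = 256.3333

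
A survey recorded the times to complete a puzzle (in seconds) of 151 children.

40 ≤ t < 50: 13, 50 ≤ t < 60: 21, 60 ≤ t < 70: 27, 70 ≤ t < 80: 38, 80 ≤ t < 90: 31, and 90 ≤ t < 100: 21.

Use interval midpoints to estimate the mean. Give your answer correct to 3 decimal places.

72.682

Midpoints: 45, 55, 65, 75, 85, 95
Σfm = 13×45 + 21×55 + 27×65 + 38×75 + 31×85 + 21×95 = 10975
n = Σf = 151
Mean = 10975 / 151 = 72.6821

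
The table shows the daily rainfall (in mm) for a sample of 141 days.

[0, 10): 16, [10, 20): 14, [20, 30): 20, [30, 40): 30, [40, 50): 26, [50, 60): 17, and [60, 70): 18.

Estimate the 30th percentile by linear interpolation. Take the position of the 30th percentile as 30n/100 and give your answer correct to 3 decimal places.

Cumulative frequencies: 16, 30, 50, 80, 106, 123, 141
n = 141; position = 30n/100 = 42.3.
This falls in the class [20, 30): L = 20, F = 30, f = 20, h = 10.
30th percentile ≈ 20 + ((42.3 − 30) / 20) × 10 = 26.1500

26.150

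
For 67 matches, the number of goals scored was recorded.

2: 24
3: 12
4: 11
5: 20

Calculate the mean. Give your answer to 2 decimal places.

Values: 2, 3, 4, 5
Σfx = 24×2 + 12×3 + 11×4 + 20×5 = 228
n = Σf = 67
Mean = 228 / 67 = 3.4030

3.40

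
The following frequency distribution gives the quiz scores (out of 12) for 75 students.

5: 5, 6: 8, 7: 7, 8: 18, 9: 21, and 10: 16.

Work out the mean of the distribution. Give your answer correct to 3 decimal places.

8.200

Values: 5, 6, 7, 8, 9, 10
Σfx = 5×5 + 8×6 + 7×7 + 18×8 + 21×9 + 16×10 = 615
n = Σf = 75
Mean = 615 / 75 = 8.2000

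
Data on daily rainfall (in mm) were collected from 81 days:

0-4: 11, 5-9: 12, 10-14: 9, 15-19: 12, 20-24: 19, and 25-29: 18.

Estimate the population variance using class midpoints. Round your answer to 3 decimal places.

75.774

Midpoints: 2, 7, 12, 17, 22, 27
n = 81, Σfm = 1322, mean = 16.3210
Σfm² = 27714
Σf(m − x̄)² = Σfm² − (Σfm)²/n = 27714 − 1322²/81 = 6137.6543
Population variance = 6137.6543 / 81 = 75.7735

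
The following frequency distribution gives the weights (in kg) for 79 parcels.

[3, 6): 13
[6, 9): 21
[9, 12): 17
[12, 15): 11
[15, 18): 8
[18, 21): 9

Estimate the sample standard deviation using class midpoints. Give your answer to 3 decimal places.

4.760

Midpoints: 4.5, 7.5, 10.5, 13.5, 16.5, 19.5
n = 79, Σfm = 850.5, mean = 10.7658
Σfm² = 10923.75
Σf(m − x̄)² = Σfm² − (Σfm)²/n = 10923.75 − 850.5²/79 = 1767.4177
Sample variance = 1767.4177 / 78 = 22.6592
Standard deviation = √22.6592 = 4.7602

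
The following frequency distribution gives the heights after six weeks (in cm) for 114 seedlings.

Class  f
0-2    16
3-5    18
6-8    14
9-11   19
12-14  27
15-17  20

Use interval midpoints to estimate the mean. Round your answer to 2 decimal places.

9.18

Midpoints: 1, 4, 7, 10, 13, 16
Σfm = 16×1 + 18×4 + 14×7 + 19×10 + 27×13 + 20×16 = 1047
n = Σf = 114
Mean = 1047 / 114 = 9.1842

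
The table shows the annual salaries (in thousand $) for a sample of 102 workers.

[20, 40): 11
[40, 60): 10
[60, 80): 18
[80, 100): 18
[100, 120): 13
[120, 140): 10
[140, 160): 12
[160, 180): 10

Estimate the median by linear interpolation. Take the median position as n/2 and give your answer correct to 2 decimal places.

93.33

Cumulative frequencies: 11, 21, 39, 57, 70, 80, 92, 102
n = 102; position = n/2 = 51.
This falls in the class [80, 100): L = 80, F = 39, f = 18, h = 20.
Median ≈ 80 + ((51 − 39) / 18) × 20 = 93.3333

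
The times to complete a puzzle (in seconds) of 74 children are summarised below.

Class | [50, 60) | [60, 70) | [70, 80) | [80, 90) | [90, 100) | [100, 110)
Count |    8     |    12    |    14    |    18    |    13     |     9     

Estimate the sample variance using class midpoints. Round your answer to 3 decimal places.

232.895

Midpoints: 55, 65, 75, 85, 95, 105
n = 74, Σfm = 5980, mean = 80.8108
Σfm² = 500250
Σf(m − x̄)² = Σfm² − (Σfm)²/n = 500250 − 5980²/74 = 17001.3514
Sample variance = 17001.3514 / 73 = 232.8952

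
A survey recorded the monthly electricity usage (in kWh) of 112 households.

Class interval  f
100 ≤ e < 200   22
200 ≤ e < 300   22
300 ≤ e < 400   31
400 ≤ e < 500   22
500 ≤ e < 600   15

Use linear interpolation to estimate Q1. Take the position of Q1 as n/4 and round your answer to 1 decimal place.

227.3

Cumulative frequencies: 22, 44, 75, 97, 112
n = 112; position = n/4 = 28.
This falls in the class 200 ≤ e < 300: L = 200, F = 22, f = 22, h = 100.
Lower quartile ≈ 200 + ((28 − 22) / 22) × 100 = 227.2727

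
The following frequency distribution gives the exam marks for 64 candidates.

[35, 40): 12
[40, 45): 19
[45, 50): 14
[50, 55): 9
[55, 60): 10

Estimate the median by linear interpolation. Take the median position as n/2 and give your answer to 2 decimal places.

45.36

Cumulative frequencies: 12, 31, 45, 54, 64
n = 64; position = n/2 = 32.
This falls in the class [45, 50): L = 45, F = 31, f = 14, h = 5.
Median ≈ 45 + ((32 − 31) / 14) × 5 = 45.3571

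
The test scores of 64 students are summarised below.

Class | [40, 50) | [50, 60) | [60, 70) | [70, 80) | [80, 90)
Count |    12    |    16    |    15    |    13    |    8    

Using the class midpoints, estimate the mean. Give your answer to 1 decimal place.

Midpoints: 45, 55, 65, 75, 85
Σfm = 12×45 + 16×55 + 15×65 + 13×75 + 8×85 = 4050
n = Σf = 64
Mean = 4050 / 64 = 63.2812

63.3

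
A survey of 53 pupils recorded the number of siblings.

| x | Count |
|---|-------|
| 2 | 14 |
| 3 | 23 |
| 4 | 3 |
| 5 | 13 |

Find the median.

3

Cumulative frequencies: 14, 37, 40, 53
n = 53, so the median is the value in position (n+1)/2 = 27.
Position 27 falls at value 3.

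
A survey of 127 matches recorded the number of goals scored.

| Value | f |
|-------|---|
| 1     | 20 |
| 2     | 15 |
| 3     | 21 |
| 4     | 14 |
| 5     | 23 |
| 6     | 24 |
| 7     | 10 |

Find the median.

Cumulative frequencies: 20, 35, 56, 70, 93, 117, 127
n = 127, so the median is the value in position (n+1)/2 = 64.
Position 64 falls at value 4.

4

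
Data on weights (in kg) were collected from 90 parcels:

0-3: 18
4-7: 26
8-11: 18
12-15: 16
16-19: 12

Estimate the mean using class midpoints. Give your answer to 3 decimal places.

8.522

Midpoints: 1.5, 5.5, 9.5, 13.5, 17.5
Σfm = 18×1.5 + 26×5.5 + 18×9.5 + 16×13.5 + 12×17.5 = 767
n = Σf = 90
Mean = 767 / 90 = 8.5222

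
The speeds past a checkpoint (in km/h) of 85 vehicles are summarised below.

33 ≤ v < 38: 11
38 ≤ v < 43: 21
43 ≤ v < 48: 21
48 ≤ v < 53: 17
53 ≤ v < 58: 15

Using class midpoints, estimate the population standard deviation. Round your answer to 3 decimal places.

Midpoints: 35.5, 40.5, 45.5, 50.5, 55.5
n = 85, Σfm = 3887.5, mean = 45.7353
Σfm² = 181341.25
Σf(m − x̄)² = Σfm² − (Σfm)²/n = 181341.25 − 3887.5²/85 = 3545.2941
Population variance = 3545.2941 / 85 = 41.7093
Standard deviation = √41.7093 = 6.4583

6.458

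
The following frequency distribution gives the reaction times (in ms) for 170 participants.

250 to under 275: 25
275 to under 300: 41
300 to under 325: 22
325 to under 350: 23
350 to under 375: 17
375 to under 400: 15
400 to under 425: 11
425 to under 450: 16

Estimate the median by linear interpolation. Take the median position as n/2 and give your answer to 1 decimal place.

321.6

Cumulative frequencies: 25, 66, 88, 111, 128, 143, 154, 170
n = 170; position = n/2 = 85.
This falls in the class 300 to under 325: L = 300, F = 66, f = 22, h = 25.
Median ≈ 300 + ((85 − 66) / 22) × 25 = 321.5909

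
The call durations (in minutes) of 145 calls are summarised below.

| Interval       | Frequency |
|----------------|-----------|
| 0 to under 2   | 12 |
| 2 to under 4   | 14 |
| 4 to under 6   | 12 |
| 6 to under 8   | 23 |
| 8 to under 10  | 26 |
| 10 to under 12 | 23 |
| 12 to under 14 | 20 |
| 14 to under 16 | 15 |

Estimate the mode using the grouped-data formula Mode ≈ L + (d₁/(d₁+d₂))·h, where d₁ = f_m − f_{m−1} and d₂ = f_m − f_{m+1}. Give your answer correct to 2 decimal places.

Modal class: 8 to under 10 (highest frequency 26).
d₁ = 26 − 23 = 3, d₂ = 26 − 23 = 3
Mode ≈ 8 + (3/(3+3)) × 2 = 8 + 1.0000 = 9.0000

9.00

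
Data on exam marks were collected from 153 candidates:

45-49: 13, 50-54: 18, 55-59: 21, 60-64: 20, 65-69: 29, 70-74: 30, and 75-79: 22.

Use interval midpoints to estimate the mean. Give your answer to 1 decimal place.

63.9

Midpoints: 47, 52, 57, 62, 67, 72, 77
Σfm = 13×47 + 18×52 + 21×57 + 20×62 + 29×67 + 30×72 + 22×77 = 9781
n = Σf = 153
Mean = 9781 / 153 = 63.9281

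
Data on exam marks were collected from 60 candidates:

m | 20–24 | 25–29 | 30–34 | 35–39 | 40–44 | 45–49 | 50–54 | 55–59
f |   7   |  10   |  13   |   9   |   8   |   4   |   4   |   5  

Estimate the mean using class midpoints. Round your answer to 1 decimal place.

36.5

Midpoints: 22, 27, 32, 37, 42, 47, 52, 57
Σfm = 7×22 + 10×27 + 13×32 + 9×37 + 8×42 + 4×47 + 4×52 + 5×57 = 2190
n = Σf = 60
Mean = 2190 / 60 = 36.5000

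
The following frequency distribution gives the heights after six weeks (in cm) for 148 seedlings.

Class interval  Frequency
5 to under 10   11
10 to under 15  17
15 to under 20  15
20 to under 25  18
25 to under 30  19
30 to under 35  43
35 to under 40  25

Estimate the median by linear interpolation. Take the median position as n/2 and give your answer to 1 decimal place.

28.4

Cumulative frequencies: 11, 28, 43, 61, 80, 123, 148
n = 148; position = n/2 = 74.
This falls in the class 25 to under 30: L = 25, F = 61, f = 19, h = 5.
Median ≈ 25 + ((74 − 61) / 19) × 5 = 28.4211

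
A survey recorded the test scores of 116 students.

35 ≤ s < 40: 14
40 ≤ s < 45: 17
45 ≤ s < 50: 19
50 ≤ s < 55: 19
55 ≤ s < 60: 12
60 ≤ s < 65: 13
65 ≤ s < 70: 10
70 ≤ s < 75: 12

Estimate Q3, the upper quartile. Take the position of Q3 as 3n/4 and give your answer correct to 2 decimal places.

Cumulative frequencies: 14, 31, 50, 69, 81, 94, 104, 116
n = 116; position = 3n/4 = 87.
This falls in the class 60 ≤ s < 65: L = 60, F = 81, f = 13, h = 5.
Upper quartile ≈ 60 + ((87 − 81) / 13) × 5 = 62.3077

62.31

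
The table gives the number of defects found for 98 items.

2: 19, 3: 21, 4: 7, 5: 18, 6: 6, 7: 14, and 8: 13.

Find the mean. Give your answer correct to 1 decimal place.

4.7

Values: 2, 3, 4, 5, 6, 7, 8
Σfx = 19×2 + 21×3 + 7×4 + 18×5 + 6×6 + 14×7 + 13×8 = 457
n = Σf = 98
Mean = 457 / 98 = 4.6633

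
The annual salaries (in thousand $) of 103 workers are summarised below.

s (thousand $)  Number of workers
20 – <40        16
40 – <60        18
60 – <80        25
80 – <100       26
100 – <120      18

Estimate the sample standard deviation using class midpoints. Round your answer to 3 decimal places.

Midpoints: 30, 50, 70, 90, 110
n = 103, Σfm = 7450, mean = 72.3301
Σfm² = 610300
Σf(m − x̄)² = Σfm² − (Σfm)²/n = 610300 − 7450²/103 = 71440.7767
Sample variance = 71440.7767 / 102 = 700.3998
Standard deviation = √700.3998 = 26.4651

26.465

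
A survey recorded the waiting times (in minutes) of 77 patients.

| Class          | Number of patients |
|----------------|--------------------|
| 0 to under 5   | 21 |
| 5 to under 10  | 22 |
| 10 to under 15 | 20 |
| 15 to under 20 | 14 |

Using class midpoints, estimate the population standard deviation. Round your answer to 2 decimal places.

5.33

Midpoints: 2.5, 7.5, 12.5, 17.5
n = 77, Σfm = 712.5, mean = 9.2532
Σfm² = 8781.25
Σf(m − x̄)² = Σfm² − (Σfm)²/n = 8781.25 − 712.5²/77 = 2188.3117
Population variance = 2188.3117 / 77 = 28.4196
Standard deviation = √28.4196 = 5.3310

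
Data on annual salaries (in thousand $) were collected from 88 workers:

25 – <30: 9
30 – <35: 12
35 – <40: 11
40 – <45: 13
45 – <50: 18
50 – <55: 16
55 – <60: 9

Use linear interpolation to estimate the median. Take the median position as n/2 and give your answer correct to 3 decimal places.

Cumulative frequencies: 9, 21, 32, 45, 63, 79, 88
n = 88; position = n/2 = 44.
This falls in the class 40 – <45: L = 40, F = 32, f = 13, h = 5.
Median ≈ 40 + ((44 − 32) / 13) × 5 = 44.6154

44.615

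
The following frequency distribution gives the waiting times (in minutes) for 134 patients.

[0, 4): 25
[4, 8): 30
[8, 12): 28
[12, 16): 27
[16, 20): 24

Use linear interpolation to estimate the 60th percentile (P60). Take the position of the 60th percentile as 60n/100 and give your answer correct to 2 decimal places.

Cumulative frequencies: 25, 55, 83, 110, 134
n = 134; position = 60n/100 = 80.4.
This falls in the class [8, 12): L = 8, F = 55, f = 28, h = 4.
60th percentile ≈ 8 + ((80.4 − 55) / 28) × 4 = 11.6286

11.63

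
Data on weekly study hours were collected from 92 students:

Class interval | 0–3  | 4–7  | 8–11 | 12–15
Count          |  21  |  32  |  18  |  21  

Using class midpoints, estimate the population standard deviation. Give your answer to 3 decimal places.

Midpoints: 1.5, 5.5, 9.5, 13.5
n = 92, Σfm = 662, mean = 7.1957
Σfm² = 6467
Σf(m − x̄)² = Σfm² − (Σfm)²/n = 6467 − 662²/92 = 1703.4783
Population variance = 1703.4783 / 92 = 18.5161
Standard deviation = √18.5161 = 4.3030

4.303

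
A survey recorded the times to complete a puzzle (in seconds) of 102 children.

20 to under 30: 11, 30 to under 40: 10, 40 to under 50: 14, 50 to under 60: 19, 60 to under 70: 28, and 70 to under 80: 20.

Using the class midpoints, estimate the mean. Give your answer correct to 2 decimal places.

Midpoints: 25, 35, 45, 55, 65, 75
Σfm = 11×25 + 10×35 + 14×45 + 19×55 + 28×65 + 20×75 = 5620
n = Σf = 102
Mean = 5620 / 102 = 55.0980

55.10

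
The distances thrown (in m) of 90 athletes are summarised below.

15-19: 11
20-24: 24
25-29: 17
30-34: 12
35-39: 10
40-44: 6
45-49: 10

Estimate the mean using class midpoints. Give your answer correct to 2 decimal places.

29.44

Midpoints: 17, 22, 27, 32, 37, 42, 47
Σfm = 11×17 + 24×22 + 17×27 + 12×32 + 10×37 + 6×42 + 10×47 = 2650
n = Σf = 90
Mean = 2650 / 90 = 29.4444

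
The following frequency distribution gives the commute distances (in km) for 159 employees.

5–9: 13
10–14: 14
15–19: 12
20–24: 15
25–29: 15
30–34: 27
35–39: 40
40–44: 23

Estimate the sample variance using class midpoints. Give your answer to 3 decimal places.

123.318

Midpoints: 7, 12, 17, 22, 27, 32, 37, 42
n = 159, Σfm = 4508, mean = 28.3522
Σfm² = 147296
Σf(m − x̄)² = Σfm² − (Σfm)²/n = 147296 − 4508²/159 = 19484.2767
Sample variance = 19484.2767 / 158 = 123.3182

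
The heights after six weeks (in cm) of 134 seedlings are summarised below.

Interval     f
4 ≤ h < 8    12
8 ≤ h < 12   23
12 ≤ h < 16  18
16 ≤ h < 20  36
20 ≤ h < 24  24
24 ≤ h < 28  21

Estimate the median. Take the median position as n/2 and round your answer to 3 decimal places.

Cumulative frequencies: 12, 35, 53, 89, 113, 134
n = 134; position = n/2 = 67.
This falls in the class 16 ≤ h < 20: L = 16, F = 53, f = 36, h = 4.
Median ≈ 16 + ((67 − 53) / 36) × 4 = 17.5556

17.556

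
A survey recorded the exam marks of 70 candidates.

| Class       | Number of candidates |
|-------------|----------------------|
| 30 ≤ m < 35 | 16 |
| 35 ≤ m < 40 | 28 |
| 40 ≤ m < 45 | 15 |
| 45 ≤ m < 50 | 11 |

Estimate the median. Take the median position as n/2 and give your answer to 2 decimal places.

38.39

Cumulative frequencies: 16, 44, 59, 70
n = 70; position = n/2 = 35.
This falls in the class 35 ≤ m < 40: L = 35, F = 16, f = 28, h = 5.
Median ≈ 35 + ((35 − 16) / 28) × 5 = 38.3929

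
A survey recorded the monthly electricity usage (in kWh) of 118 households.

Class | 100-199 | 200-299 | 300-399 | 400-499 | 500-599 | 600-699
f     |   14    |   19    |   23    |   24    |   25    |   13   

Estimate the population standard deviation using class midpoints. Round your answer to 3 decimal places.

Midpoints: 149.5, 249.5, 349.5, 449.5, 549.5, 649.5
n = 118, Σfm = 47841, mean = 405.4322
Σfm² = 22187129.5
Σf(m − x̄)² = Σfm² − (Σfm)²/n = 22187129.5 − 47841²/118 = 2790847.4576
Population variance = 2790847.4576 / 118 = 23651.2496
Standard deviation = √23651.2496 = 153.7896

153.790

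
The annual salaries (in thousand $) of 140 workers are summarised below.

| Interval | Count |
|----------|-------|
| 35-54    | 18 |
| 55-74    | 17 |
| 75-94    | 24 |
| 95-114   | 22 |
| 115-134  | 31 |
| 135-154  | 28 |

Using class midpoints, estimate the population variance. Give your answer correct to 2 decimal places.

Midpoints: 44.5, 64.5, 84.5, 104.5, 124.5, 144.5
n = 140, Σfm = 14130, mean = 100.9286
Σfm² = 1583135
Σf(m − x̄)² = Σfm² − (Σfm)²/n = 1583135 − 14130²/140 = 157014.2857
Population variance = 157014.2857 / 140 = 1121.5306

1121.53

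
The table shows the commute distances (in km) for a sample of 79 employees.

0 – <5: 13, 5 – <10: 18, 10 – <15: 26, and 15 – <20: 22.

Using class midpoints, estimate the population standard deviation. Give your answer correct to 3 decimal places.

5.213

Midpoints: 2.5, 7.5, 12.5, 17.5
n = 79, Σfm = 877.5, mean = 11.1076
Σfm² = 11893.75
Σf(m − x̄)² = Σfm² − (Σfm)²/n = 11893.75 − 877.5²/79 = 2146.8354
Population variance = 2146.8354 / 79 = 27.1751
Standard deviation = √27.1751 = 5.2130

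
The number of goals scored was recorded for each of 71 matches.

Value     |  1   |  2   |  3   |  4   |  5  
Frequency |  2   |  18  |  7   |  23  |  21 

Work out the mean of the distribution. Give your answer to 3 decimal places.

Values: 1, 2, 3, 4, 5
Σfx = 2×1 + 18×2 + 7×3 + 23×4 + 21×5 = 256
n = Σf = 71
Mean = 256 / 71 = 3.6056

3.606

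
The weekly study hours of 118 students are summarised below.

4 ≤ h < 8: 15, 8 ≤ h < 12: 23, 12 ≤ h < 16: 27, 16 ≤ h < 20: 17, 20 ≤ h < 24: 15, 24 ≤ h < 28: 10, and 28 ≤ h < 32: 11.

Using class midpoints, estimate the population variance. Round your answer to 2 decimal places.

Midpoints: 6, 10, 14, 18, 22, 26, 30
n = 118, Σfm = 1924, mean = 16.3051
Σfm² = 37560
Σf(m − x̄)² = Σfm² − (Σfm)²/n = 37560 − 1924²/118 = 6189.0169
Population variance = 6189.0169 / 118 = 52.4493

52.45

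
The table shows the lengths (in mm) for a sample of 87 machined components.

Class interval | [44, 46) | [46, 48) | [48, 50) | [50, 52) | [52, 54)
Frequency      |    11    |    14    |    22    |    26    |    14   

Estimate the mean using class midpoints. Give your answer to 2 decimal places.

Midpoints: 45, 47, 49, 51, 53
Σfm = 11×45 + 14×47 + 22×49 + 26×51 + 14×53 = 4299
n = Σf = 87
Mean = 4299 / 87 = 49.4138

49.41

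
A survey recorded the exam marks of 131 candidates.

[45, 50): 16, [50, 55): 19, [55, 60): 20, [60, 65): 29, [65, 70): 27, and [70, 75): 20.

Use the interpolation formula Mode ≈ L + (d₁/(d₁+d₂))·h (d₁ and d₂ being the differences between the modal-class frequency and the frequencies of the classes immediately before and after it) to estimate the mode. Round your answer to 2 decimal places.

64.09

Modal class: [60, 65) (highest frequency 29).
d₁ = 29 − 20 = 9, d₂ = 29 − 27 = 2
Mode ≈ 60 + (9/(9+2)) × 5 = 60 + 4.0909 = 64.0909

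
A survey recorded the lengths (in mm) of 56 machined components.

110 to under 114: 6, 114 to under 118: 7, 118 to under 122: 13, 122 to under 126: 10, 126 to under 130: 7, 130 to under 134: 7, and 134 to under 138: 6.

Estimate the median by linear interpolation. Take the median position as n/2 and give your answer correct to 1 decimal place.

Cumulative frequencies: 6, 13, 26, 36, 43, 50, 56
n = 56; position = n/2 = 28.
This falls in the class 122 to under 126: L = 122, F = 26, f = 10, h = 4.
Median ≈ 122 + ((28 − 26) / 10) × 4 = 122.8000

122.8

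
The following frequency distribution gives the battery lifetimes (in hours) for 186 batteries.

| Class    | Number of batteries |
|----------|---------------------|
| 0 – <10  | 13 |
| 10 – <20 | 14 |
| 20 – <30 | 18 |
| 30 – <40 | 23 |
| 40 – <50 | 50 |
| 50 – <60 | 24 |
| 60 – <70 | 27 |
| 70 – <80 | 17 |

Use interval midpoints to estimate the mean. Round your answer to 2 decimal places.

43.71

Midpoints: 5, 15, 25, 35, 45, 55, 65, 75
Σfm = 13×5 + 14×15 + 18×25 + 23×35 + 50×45 + 24×55 + 27×65 + 17×75 = 8130
n = Σf = 186
Mean = 8130 / 186 = 43.7097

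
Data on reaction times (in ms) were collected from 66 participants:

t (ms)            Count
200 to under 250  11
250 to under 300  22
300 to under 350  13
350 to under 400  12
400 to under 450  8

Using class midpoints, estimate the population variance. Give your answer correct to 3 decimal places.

Midpoints: 225, 275, 325, 375, 425
n = 66, Σfm = 20650, mean = 312.8788
Σfm² = 6726250
Σf(m − x̄)² = Σfm² − (Σfm)²/n = 6726250 − 20650²/66 = 265303.0303
Population variance = 265303.0303 / 66 = 4019.7429

4019.743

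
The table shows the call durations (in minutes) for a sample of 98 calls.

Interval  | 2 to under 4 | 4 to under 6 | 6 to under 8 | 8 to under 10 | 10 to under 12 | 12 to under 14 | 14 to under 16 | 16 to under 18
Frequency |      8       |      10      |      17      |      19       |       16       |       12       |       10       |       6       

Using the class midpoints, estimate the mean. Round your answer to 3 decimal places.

9.673

Midpoints: 3, 5, 7, 9, 11, 13, 15, 17
Σfm = 8×3 + 10×5 + 17×7 + 19×9 + 16×11 + 12×13 + 10×15 + 6×17 = 948
n = Σf = 98
Mean = 948 / 98 = 9.6735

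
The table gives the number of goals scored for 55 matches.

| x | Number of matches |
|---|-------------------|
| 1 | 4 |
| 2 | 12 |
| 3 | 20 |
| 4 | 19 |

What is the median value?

3

Cumulative frequencies: 4, 16, 36, 55
n = 55, so the median is the value in position (n+1)/2 = 28.
Position 28 falls at value 3.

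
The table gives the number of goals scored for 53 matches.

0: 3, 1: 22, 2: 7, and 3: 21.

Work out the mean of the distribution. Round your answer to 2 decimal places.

1.87

Values: 0, 1, 2, 3
Σfx = 3×0 + 22×1 + 7×2 + 21×3 = 99
n = Σf = 53
Mean = 99 / 53 = 1.8679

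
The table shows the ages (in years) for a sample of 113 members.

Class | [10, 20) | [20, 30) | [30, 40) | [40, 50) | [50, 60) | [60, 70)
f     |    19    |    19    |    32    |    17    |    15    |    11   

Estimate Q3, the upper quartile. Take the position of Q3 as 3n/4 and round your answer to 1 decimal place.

48.7

Cumulative frequencies: 19, 38, 70, 87, 102, 113
n = 113; position = 3n/4 = 84.75.
This falls in the class [40, 50): L = 40, F = 70, f = 17, h = 10.
Upper quartile ≈ 40 + ((84.75 − 70) / 17) × 10 = 48.6765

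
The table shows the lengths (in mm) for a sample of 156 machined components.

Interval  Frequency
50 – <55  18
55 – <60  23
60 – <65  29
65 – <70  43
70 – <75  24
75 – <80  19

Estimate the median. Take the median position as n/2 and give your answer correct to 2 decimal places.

65.93

Cumulative frequencies: 18, 41, 70, 113, 137, 156
n = 156; position = n/2 = 78.
This falls in the class 65 – <70: L = 65, F = 70, f = 43, h = 5.
Median ≈ 65 + ((78 − 70) / 43) × 5 = 65.9302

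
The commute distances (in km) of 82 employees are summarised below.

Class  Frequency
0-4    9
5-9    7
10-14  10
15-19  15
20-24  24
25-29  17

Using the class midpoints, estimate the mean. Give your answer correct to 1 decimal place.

17.4

Midpoints: 2, 7, 12, 17, 22, 27
Σfm = 9×2 + 7×7 + 10×12 + 15×17 + 24×22 + 17×27 = 1429
n = Σf = 82
Mean = 1429 / 82 = 17.4268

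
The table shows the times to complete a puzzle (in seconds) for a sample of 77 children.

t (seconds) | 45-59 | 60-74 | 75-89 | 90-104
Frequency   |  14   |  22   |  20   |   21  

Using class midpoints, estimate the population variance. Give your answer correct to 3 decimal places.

257.371

Midpoints: 52, 67, 82, 97
n = 77, Σfm = 5879, mean = 76.3506
Σfm² = 468683
Σf(m − x̄)² = Σfm² − (Σfm)²/n = 468683 − 5879²/77 = 19817.5325
Population variance = 19817.5325 / 77 = 257.3706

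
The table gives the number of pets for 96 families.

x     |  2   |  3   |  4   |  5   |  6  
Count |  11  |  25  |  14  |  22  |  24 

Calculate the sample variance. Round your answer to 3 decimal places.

Values: 2, 3, 4, 5, 6
n = 96, Σfx = 407, mean = 4.2396
Σfx² = 1907
Σf(x − x̄)² = Σfx² − (Σfx)²/n = 1907 − 407²/96 = 181.4896
Sample variance = 181.4896 / 95 = 1.9104

1.910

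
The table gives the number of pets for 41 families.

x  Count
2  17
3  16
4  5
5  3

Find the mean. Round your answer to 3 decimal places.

Values: 2, 3, 4, 5
Σfx = 17×2 + 16×3 + 5×4 + 3×5 = 117
n = Σf = 41
Mean = 117 / 41 = 2.8537

2.854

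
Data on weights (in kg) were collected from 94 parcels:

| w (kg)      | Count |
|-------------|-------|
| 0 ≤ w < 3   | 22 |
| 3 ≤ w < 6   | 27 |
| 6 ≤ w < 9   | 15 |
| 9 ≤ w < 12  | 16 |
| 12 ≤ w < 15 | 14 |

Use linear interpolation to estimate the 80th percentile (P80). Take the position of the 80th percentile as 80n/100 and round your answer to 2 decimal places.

11.10

Cumulative frequencies: 22, 49, 64, 80, 94
n = 94; position = 80n/100 = 75.2.
This falls in the class 9 ≤ w < 12: L = 9, F = 64, f = 16, h = 3.
80th percentile ≈ 9 + ((75.2 − 64) / 16) × 3 = 11.1000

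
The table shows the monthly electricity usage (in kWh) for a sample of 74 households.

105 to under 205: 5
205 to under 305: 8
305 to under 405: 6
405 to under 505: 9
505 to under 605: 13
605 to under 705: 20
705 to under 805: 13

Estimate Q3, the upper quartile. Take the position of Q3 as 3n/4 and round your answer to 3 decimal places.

677.500

Cumulative frequencies: 5, 13, 19, 28, 41, 61, 74
n = 74; position = 3n/4 = 55.5.
This falls in the class 605 to under 705: L = 605, F = 41, f = 20, h = 100.
Upper quartile ≈ 605 + ((55.5 − 41) / 20) × 100 = 677.5000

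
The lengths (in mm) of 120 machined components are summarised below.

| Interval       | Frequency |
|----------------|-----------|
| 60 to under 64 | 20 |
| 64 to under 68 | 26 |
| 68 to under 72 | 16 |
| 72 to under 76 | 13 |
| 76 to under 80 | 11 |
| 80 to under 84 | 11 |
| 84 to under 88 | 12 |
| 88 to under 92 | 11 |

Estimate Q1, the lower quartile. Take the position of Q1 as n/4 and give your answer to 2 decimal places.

Cumulative frequencies: 20, 46, 62, 75, 86, 97, 109, 120
n = 120; position = n/4 = 30.
This falls in the class 64 to under 68: L = 64, F = 20, f = 26, h = 4.
Lower quartile ≈ 64 + ((30 − 20) / 26) × 4 = 65.5385

65.54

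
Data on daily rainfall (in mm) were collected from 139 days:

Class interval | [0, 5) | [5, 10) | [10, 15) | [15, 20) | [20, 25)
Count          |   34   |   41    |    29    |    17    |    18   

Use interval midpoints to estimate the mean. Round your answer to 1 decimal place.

Midpoints: 2.5, 7.5, 12.5, 17.5, 22.5
Σfm = 34×2.5 + 41×7.5 + 29×12.5 + 17×17.5 + 18×22.5 = 1457.5
n = Σf = 139
Mean = 1457.5 / 139 = 10.4856

10.5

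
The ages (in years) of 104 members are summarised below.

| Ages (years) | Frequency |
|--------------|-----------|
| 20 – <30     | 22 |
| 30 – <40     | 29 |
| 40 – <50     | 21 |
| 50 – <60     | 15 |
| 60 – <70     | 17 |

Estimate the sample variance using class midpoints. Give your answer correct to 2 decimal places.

Midpoints: 25, 35, 45, 55, 65
n = 104, Σfm = 4440, mean = 42.6923
Σfm² = 209000
Σf(m − x̄)² = Σfm² − (Σfm)²/n = 209000 − 4440²/104 = 19446.1538
Sample variance = 19446.1538 / 103 = 188.7976

188.80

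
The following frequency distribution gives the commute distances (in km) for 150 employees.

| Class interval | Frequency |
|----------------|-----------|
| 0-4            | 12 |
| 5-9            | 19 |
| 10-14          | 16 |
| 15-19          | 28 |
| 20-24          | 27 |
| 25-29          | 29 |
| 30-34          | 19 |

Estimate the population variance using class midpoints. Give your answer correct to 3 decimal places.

Midpoints: 2, 7, 12, 17, 22, 27, 32
n = 150, Σfm = 2810, mean = 18.7333
Σfm² = 65040
Σf(m − x̄)² = Σfm² − (Σfm)²/n = 65040 − 2810²/150 = 12399.3333
Population variance = 12399.3333 / 150 = 82.6622

82.662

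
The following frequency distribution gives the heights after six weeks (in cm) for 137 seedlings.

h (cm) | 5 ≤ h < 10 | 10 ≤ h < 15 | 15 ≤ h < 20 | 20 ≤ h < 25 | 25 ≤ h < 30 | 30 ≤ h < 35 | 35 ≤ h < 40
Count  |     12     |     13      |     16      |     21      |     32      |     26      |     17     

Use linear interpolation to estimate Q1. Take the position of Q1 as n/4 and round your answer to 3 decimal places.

Cumulative frequencies: 12, 25, 41, 62, 94, 120, 137
n = 137; position = n/4 = 34.25.
This falls in the class 15 ≤ h < 20: L = 15, F = 25, f = 16, h = 5.
Lower quartile ≈ 15 + ((34.25 − 25) / 16) × 5 = 17.8906

17.891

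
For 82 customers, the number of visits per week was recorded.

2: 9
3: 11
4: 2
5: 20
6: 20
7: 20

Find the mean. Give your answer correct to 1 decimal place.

5.1

Values: 2, 3, 4, 5, 6, 7
Σfx = 9×2 + 11×3 + 2×4 + 20×5 + 20×6 + 20×7 = 419
n = Σf = 82
Mean = 419 / 82 = 5.1098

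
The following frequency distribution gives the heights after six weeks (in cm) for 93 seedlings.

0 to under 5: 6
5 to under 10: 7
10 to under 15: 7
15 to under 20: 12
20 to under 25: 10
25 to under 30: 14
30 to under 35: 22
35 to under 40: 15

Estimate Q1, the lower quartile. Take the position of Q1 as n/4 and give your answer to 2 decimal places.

Cumulative frequencies: 6, 13, 20, 32, 42, 56, 78, 93
n = 93; position = n/4 = 23.25.
This falls in the class 15 to under 20: L = 15, F = 20, f = 12, h = 5.
Lower quartile ≈ 15 + ((23.25 − 20) / 12) × 5 = 16.3542

16.35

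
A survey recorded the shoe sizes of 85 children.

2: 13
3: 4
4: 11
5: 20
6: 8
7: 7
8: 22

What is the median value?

Cumulative frequencies: 13, 17, 28, 48, 56, 63, 85
n = 85, so the median is the value in position (n+1)/2 = 43.
Position 43 falls at value 5.

5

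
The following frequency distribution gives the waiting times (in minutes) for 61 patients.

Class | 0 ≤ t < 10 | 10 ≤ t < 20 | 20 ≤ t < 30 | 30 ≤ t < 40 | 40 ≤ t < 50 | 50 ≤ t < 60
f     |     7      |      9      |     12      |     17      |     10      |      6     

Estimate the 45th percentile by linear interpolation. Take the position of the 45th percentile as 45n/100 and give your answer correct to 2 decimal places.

29.54

Cumulative frequencies: 7, 16, 28, 45, 55, 61
n = 61; position = 45n/100 = 27.45.
This falls in the class 20 ≤ t < 30: L = 20, F = 16, f = 12, h = 10.
45th percentile ≈ 20 + ((27.45 − 16) / 12) × 10 = 29.5417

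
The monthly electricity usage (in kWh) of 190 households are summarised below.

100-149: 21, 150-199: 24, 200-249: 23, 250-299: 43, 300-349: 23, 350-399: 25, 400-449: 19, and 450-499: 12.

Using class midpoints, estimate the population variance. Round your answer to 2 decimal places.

10313.30

Midpoints: 124.5, 174.5, 224.5, 274.5, 324.5, 374.5, 424.5, 474.5
n = 190, Σfm = 54355, mean = 286.0789
Σfm² = 17509347.5
Σf(m − x̄)² = Σfm² − (Σfm)²/n = 17509347.5 − 54355²/190 = 1959526.3158
Population variance = 1959526.3158 / 190 = 10313.2964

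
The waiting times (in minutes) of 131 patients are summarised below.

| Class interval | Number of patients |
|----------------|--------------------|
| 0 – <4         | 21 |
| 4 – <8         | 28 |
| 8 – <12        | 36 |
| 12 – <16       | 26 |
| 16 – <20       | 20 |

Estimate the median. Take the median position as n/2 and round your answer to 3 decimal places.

Cumulative frequencies: 21, 49, 85, 111, 131
n = 131; position = n/2 = 65.5.
This falls in the class 8 – <12: L = 8, F = 49, f = 36, h = 4.
Median ≈ 8 + ((65.5 − 49) / 36) × 4 = 9.8333

9.833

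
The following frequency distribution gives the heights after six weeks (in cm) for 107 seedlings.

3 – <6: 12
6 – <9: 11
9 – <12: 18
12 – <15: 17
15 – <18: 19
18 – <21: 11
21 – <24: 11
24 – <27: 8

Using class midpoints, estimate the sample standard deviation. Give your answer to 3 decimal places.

Midpoints: 4.5, 7.5, 10.5, 13.5, 16.5, 19.5, 22.5, 25.5
n = 107, Σfm = 1534.5, mean = 14.3411
Σfm² = 26070.75
Σf(m − x̄)² = Σfm² − (Σfm)²/n = 26070.75 − 1534.5²/107 = 4064.2991
Sample variance = 4064.2991 / 106 = 38.3424
Standard deviation = √38.3424 = 6.1921

6.192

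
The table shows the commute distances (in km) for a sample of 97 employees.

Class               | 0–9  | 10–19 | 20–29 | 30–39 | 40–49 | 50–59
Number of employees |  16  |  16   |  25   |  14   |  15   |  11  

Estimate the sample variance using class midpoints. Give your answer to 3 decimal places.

254.510

Midpoints: 4.5, 14.5, 24.5, 34.5, 44.5, 54.5
n = 97, Σfm = 2666.5, mean = 27.4897
Σfm² = 97734.25
Σf(m − x̄)² = Σfm² − (Σfm)²/n = 97734.25 − 2666.5²/97 = 24432.9897
Sample variance = 24432.9897 / 96 = 254.5103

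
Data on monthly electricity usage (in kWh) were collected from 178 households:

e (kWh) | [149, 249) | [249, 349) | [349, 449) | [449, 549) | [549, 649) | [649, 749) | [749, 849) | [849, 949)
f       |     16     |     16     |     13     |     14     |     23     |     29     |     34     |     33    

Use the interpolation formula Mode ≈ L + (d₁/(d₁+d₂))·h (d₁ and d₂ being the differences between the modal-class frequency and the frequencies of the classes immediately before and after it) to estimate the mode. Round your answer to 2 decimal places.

832.33

Modal class: [749, 849) (highest frequency 34).
d₁ = 34 − 29 = 5, d₂ = 34 − 33 = 1
Mode ≈ 749 + (5/(5+1)) × 100 = 749 + 83.3333 = 832.3333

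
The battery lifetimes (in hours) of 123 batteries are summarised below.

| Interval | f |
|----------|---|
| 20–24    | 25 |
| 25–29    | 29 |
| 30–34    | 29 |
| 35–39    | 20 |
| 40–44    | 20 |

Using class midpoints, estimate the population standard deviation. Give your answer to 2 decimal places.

6.78

Midpoints: 22, 27, 32, 37, 42
n = 123, Σfm = 3841, mean = 31.2276
Σfm² = 125597
Σf(m − x̄)² = Σfm² − (Σfm)²/n = 125597 − 3841²/123 = 5651.6260
Population variance = 5651.6260 / 123 = 45.9482
Standard deviation = √45.9482 = 6.7785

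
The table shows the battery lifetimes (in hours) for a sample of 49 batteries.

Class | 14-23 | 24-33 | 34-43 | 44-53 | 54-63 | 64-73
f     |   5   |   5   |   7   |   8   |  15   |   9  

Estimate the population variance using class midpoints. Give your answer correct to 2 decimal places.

250.98

Midpoints: 18.5, 28.5, 38.5, 48.5, 58.5, 68.5
n = 49, Σfm = 2386.5, mean = 48.7041
Σfm² = 128530.25
Σf(m − x̄)² = Σfm² − (Σfm)²/n = 128530.25 − 2386.5²/49 = 12297.9592
Population variance = 12297.9592 / 49 = 250.9788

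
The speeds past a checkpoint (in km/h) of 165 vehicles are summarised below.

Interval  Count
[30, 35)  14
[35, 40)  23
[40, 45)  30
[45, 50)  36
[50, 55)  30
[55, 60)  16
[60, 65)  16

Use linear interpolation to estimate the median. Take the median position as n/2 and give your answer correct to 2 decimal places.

Cumulative frequencies: 14, 37, 67, 103, 133, 149, 165
n = 165; position = n/2 = 82.5.
This falls in the class [45, 50): L = 45, F = 67, f = 36, h = 5.
Median ≈ 45 + ((82.5 − 67) / 36) × 5 = 47.1528

47.15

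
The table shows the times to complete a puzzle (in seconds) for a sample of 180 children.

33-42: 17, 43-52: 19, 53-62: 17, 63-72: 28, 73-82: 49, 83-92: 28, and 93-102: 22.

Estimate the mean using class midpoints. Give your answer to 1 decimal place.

Midpoints: 37.5, 47.5, 57.5, 67.5, 77.5, 87.5, 97.5
Σfm = 17×37.5 + 19×47.5 + 17×57.5 + 28×67.5 + 49×77.5 + 28×87.5 + 22×97.5 = 12800
n = Σf = 180
Mean = 12800 / 180 = 71.1111

71.1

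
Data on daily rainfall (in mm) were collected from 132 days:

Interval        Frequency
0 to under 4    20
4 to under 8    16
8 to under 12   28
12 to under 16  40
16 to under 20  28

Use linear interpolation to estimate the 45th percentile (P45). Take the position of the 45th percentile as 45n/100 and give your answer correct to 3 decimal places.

11.343

Cumulative frequencies: 20, 36, 64, 104, 132
n = 132; position = 45n/100 = 59.4.
This falls in the class 8 to under 12: L = 8, F = 36, f = 28, h = 4.
45th percentile ≈ 8 + ((59.4 − 36) / 28) × 4 = 11.3429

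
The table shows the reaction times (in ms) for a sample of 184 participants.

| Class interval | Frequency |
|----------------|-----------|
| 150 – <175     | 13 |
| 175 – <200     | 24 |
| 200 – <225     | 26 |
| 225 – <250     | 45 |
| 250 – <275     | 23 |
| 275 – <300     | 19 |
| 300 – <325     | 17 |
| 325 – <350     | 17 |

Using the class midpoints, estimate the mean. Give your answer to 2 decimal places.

Midpoints: 162.5, 187.5, 212.5, 237.5, 262.5, 287.5, 312.5, 337.5
Σfm = 13×162.5 + 24×187.5 + 26×212.5 + 45×237.5 + 23×262.5 + 19×287.5 + 17×312.5 + 17×337.5 = 45375
n = Σf = 184
Mean = 45375 / 184 = 246.6033

246.60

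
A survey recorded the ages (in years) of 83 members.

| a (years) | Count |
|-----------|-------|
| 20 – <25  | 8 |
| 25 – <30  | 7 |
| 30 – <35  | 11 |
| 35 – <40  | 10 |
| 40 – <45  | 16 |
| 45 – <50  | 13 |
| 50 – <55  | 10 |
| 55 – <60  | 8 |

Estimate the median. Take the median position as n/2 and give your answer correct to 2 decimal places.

41.72

Cumulative frequencies: 8, 15, 26, 36, 52, 65, 75, 83
n = 83; position = n/2 = 41.5.
This falls in the class 40 – <45: L = 40, F = 36, f = 16, h = 5.
Median ≈ 40 + ((41.5 − 36) / 16) × 5 = 41.7188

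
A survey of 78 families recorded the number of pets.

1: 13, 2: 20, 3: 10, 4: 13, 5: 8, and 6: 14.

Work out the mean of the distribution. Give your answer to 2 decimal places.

3.32

Values: 1, 2, 3, 4, 5, 6
Σfx = 13×1 + 20×2 + 10×3 + 13×4 + 8×5 + 14×6 = 259
n = Σf = 78
Mean = 259 / 78 = 3.3205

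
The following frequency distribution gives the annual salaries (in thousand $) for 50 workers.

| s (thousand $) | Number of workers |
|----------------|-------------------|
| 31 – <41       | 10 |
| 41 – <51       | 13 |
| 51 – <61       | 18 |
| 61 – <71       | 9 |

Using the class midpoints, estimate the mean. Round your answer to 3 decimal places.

Midpoints: 36, 46, 56, 66
Σfm = 10×36 + 13×46 + 18×56 + 9×66 = 2560
n = Σf = 50
Mean = 2560 / 50 = 51.2000

51.200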